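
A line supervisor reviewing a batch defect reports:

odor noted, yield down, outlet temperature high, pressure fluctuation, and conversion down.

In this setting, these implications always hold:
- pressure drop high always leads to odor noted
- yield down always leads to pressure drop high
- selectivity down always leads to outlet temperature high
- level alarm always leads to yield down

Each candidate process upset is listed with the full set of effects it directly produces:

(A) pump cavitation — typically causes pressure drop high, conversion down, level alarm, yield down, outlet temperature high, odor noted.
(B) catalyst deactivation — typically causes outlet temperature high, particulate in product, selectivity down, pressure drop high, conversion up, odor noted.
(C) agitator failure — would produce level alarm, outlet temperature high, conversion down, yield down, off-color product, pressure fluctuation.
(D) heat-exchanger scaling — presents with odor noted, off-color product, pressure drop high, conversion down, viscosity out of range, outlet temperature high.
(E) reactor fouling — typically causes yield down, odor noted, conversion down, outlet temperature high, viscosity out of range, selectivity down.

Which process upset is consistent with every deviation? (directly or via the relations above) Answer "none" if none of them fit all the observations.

Checking each candidate against the observations:
(A) pump cavitation — does not account for pressure fluctuation
(B) catalyst deactivation — fails on yield down, pressure fluctuation, conversion down (predicts conversion up, not conversion down)
(C) agitator failure — accounts for every observation (odor noted by yield down → pressure drop high → odor noted)
(D) heat-exchanger scaling — does not account for yield down, pressure fluctuation
(E) reactor fouling — does not account for pressure fluctuation
Only (C) is consistent with every observation.

C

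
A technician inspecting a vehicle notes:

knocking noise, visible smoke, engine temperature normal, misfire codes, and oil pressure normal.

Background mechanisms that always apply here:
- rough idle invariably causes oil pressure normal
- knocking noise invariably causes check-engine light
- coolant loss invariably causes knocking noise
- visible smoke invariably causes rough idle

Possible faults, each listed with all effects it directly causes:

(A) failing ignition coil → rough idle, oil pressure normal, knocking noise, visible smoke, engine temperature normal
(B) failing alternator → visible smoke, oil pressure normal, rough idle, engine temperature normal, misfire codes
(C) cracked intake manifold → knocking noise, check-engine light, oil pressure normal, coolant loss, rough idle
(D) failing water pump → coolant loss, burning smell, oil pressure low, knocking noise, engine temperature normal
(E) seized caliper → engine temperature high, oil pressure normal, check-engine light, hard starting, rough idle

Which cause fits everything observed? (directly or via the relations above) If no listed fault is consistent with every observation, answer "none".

Testing each hypothesis:
(A) failing ignition coil — does not account for misfire codes
(B) failing alternator — knocking noise -; visible smoke +; engine temperature normal +; misfire codes +; oil pressure normal +
(C) cracked intake manifold — knocking noise +; visible smoke -; engine temperature normal -; misfire codes -; oil pressure normal +
(D) failing water pump — knocking noise +; visible smoke -; engine temperature normal +; misfire codes -; oil pressure normal -
(E) seized caliper — fails on knocking noise, visible smoke, engine temperature normal, misfire codes (predicts engine temperature high, not engine temperature normal)
Every candidate fails on at least one observation.

none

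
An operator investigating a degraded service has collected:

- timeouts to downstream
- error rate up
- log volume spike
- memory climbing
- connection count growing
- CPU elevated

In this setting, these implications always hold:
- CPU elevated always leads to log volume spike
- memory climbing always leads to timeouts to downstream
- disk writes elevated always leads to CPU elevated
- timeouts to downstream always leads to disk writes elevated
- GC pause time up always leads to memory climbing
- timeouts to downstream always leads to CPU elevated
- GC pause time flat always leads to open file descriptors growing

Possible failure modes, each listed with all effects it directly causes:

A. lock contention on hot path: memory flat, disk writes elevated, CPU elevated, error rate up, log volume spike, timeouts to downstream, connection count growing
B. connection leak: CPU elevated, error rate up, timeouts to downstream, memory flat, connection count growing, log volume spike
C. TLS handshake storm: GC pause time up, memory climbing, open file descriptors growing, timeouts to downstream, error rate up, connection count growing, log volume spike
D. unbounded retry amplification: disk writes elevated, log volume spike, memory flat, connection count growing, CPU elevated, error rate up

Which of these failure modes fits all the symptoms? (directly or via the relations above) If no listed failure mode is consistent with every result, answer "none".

C

Testing each hypothesis:
(A) lock contention on hot path — timeouts to downstream ✓; error rate up ✓; log volume spike ✓; memory climbing ✗; connection count growing ✓; CPU elevated ✓
(B) connection leak — fails on memory climbing (predicts memory flat, not memory climbing)
(C) TLS handshake storm — accounts for every observation (CPU elevated through timeouts to downstream → CPU elevated)
(D) unbounded retry amplification — fails on timeouts to downstream, memory climbing (predicts memory flat, not memory climbing)
(C) alone accounts for all the evidence.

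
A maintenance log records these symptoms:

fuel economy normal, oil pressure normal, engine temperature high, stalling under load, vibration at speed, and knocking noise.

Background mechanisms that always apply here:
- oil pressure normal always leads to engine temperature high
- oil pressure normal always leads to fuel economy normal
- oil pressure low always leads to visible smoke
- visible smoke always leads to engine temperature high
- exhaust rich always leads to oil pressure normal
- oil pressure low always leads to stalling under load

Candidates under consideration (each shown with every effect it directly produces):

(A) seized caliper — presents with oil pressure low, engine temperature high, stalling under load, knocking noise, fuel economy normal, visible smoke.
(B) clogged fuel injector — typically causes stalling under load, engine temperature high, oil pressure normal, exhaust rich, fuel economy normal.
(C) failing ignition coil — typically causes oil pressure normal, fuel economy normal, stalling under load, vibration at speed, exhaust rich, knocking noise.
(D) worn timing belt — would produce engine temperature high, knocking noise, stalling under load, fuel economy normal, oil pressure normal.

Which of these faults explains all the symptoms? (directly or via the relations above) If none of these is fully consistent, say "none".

Checking each candidate against the observations:
(A) seized caliper — fails on oil pressure normal, vibration at speed (predicts oil pressure low, not oil pressure normal)
(B) clogged fuel injector — fuel economy normal ✓; oil pressure normal ✓; engine temperature high ✓; stalling under load ✓; vibration at speed ✗; knocking noise ✗
(C) failing ignition coil — accounts for every observation (engine temperature high via oil pressure normal → engine temperature high)
(D) worn timing belt — does not account for vibration at speed
Only (C) is consistent with every observation.

C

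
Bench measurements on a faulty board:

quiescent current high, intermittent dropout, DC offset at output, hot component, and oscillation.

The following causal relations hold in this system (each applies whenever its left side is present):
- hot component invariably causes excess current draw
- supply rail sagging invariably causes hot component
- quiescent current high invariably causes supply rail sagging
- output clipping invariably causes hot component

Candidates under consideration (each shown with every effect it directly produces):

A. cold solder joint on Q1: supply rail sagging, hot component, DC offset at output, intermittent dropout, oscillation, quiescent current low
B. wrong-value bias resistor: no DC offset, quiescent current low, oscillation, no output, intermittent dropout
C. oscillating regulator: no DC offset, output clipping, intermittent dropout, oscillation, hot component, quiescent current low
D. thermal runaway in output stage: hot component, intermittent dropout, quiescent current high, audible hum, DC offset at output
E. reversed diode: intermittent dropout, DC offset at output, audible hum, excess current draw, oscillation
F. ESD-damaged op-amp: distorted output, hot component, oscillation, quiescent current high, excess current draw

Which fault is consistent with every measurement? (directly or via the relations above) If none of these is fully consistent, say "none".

Testing each hypothesis:
(A) cold solder joint on Q1 — quiescent current high -; intermittent dropout +; DC offset at output +; hot component +; oscillation +
(B) wrong-value bias resistor — fails on quiescent current high, DC offset at output, hot component (predicts quiescent current low, not quiescent current high; predicts no DC offset, not DC offset at output)
(C) oscillating regulator — fails on quiescent current high, DC offset at output (predicts quiescent current low, not quiescent current high; predicts no DC offset, not DC offset at output)
(D) thermal runaway in output stage — quiescent current high +; intermittent dropout +; DC offset at output +; hot component +; oscillation -
(E) reversed diode — does not account for quiescent current high, hot component
(F) ESD-damaged op-amp — does not account for intermittent dropout, DC offset at output
Every candidate fails on at least one observation.

none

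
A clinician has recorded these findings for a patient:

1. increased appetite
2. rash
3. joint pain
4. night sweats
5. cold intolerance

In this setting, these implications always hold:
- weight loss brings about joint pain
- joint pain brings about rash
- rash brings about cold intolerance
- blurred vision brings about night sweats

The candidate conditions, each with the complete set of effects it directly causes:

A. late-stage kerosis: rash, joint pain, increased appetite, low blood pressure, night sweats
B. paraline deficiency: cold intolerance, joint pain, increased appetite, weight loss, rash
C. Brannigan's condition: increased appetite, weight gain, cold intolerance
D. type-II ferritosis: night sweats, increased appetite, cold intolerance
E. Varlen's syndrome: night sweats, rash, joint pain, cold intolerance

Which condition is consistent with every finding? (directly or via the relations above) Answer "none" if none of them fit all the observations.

A

Checking each candidate against the observations:
(A) late-stage kerosis — increased appetite match; rash match; joint pain match; night sweats match; cold intolerance match (through rash → cold intolerance)
(B) paraline deficiency — increased appetite match; rash match; joint pain match; night sweats miss; cold intolerance match
(C) Brannigan's condition — does not account for rash, joint pain, night sweats
(D) type-II ferritosis — increased appetite match; rash miss; joint pain miss; night sweats match; cold intolerance match
(E) Varlen's syndrome — increased appetite miss; rash match; joint pain match; night sweats match; cold intolerance match
(A) alone accounts for all the evidence.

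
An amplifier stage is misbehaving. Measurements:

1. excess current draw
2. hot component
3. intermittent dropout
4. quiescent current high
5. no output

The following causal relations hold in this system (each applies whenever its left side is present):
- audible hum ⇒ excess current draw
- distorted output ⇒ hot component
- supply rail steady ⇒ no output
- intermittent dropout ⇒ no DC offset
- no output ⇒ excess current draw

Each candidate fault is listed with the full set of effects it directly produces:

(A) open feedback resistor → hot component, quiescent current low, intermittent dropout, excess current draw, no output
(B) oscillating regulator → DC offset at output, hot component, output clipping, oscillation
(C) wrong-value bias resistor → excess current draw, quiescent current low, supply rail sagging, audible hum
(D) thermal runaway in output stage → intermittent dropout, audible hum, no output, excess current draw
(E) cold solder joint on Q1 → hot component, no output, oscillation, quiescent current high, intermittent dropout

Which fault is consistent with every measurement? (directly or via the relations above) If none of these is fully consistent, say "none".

E

Per-candidate check:
(A) open feedback resistor — excess current draw +; hot component +; intermittent dropout +; quiescent current high -; no output +
(B) oscillating regulator — does not account for excess current draw, intermittent dropout, quiescent current high, no output
(C) wrong-value bias resistor — fails on hot component, intermittent dropout, quiescent current high, no output (predicts quiescent current low, not quiescent current high)
(D) thermal runaway in output stage — does not account for hot component, quiescent current high
(E) cold solder joint on Q1 — accounts for every observation (excess current draw by no output → excess current draw)
(E) alone accounts for all the evidence.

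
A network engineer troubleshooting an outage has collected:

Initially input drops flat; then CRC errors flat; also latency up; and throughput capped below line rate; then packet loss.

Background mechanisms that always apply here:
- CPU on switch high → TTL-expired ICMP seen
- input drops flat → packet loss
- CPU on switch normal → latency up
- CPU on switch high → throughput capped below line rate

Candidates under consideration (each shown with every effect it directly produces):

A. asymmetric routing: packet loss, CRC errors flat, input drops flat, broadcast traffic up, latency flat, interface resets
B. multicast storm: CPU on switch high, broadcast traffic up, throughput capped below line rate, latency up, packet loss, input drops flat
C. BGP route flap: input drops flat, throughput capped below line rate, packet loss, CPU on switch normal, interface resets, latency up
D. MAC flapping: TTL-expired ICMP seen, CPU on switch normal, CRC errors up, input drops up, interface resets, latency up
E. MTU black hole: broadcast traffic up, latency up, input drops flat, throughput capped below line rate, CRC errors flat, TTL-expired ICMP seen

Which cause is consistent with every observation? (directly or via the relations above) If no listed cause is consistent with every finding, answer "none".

E

Checking each candidate against the observations:
(A) asymmetric routing — input drops flat +; CRC errors flat +; latency up -; throughput capped below line rate -; packet loss +
(B) multicast storm — input drops flat +; CRC errors flat -; latency up +; throughput capped below line rate +; packet loss +
(C) BGP route flap — does not account for CRC errors flat
(D) MAC flapping — input drops flat -; CRC errors flat -; latency up +; throughput capped below line rate -; packet loss -
(E) MTU black hole — input drops flat +; CRC errors flat +; latency up +; throughput capped below line rate +; packet loss + (via input drops flat → packet loss)
(E) alone accounts for all the evidence.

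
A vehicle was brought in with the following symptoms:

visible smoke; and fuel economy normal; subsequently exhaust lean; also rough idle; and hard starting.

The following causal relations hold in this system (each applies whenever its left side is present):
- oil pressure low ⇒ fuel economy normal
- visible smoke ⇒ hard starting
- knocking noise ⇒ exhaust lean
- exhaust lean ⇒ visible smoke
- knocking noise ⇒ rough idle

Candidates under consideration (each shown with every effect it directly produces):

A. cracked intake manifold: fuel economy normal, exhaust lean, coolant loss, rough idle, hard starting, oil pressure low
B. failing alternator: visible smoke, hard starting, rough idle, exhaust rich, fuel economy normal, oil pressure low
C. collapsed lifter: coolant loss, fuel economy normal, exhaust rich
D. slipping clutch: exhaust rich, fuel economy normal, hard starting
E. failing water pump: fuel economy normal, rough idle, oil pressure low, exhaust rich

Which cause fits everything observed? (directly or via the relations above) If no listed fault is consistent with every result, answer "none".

A

Per-candidate check:
(A) cracked intake manifold — accounts for every observation (visible smoke by exhaust lean → visible smoke)
(B) failing alternator — fails on exhaust lean (predicts exhaust rich, not exhaust lean)
(C) collapsed lifter — visible smoke ✗; fuel economy normal ✓; exhaust lean ✗; rough idle ✗; hard starting ✗
(D) slipping clutch — fails on visible smoke, exhaust lean, rough idle (predicts exhaust rich, not exhaust lean)
(E) failing water pump — visible smoke ✗; fuel economy normal ✓; exhaust lean ✗; rough idle ✓; hard starting ✗
(A) alone accounts for all the evidence.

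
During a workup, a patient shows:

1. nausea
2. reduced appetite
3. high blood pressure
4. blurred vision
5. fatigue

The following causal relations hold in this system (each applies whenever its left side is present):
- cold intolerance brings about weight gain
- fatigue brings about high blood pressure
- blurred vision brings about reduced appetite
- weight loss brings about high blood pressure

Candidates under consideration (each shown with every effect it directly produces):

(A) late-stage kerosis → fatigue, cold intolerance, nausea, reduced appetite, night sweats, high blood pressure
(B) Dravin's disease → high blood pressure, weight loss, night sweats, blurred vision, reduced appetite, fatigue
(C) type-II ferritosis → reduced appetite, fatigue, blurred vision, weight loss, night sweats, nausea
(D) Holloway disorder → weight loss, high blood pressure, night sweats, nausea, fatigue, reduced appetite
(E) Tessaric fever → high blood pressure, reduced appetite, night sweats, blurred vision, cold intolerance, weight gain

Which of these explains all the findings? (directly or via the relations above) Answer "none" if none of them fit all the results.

For each candidate, compare predicted effects to what was observed:
(A) late-stage kerosis — nausea ✓; reduced appetite ✓; high blood pressure ✓; blurred vision ✗; fatigue ✓
(B) Dravin's disease — does not account for nausea
(C) type-II ferritosis — nausea ✓; reduced appetite ✓; high blood pressure ✓ (by fatigue → high blood pressure); blurred vision ✓; fatigue ✓
(D) Holloway disorder — nausea ✓; reduced appetite ✓; high blood pressure ✓; blurred vision ✗; fatigue ✓
(E) Tessaric fever — nausea ✗; reduced appetite ✓; high blood pressure ✓; blurred vision ✓; fatigue ✗
(C) alone accounts for all the evidence.

C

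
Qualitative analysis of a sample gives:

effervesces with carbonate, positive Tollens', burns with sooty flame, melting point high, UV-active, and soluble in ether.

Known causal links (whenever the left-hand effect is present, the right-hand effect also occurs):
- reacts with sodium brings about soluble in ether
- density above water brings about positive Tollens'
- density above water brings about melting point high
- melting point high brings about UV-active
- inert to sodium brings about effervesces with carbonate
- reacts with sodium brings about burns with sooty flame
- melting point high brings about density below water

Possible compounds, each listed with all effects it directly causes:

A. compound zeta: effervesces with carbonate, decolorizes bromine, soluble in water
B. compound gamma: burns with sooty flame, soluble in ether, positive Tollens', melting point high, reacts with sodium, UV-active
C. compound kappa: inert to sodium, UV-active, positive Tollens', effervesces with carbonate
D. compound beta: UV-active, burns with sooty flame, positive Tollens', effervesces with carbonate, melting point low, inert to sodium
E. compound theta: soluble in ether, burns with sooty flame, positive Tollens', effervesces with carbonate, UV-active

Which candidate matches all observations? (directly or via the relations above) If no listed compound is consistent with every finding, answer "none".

none

Checking each candidate against the observations:
(A) compound zeta — does not account for positive Tollens', burns with sooty flame, melting point high, UV-active, soluble in ether
(B) compound gamma — does not account for effervesces with carbonate
(C) compound kappa — effervesces with carbonate yes; positive Tollens' yes; burns with sooty flame NO; melting point high NO; UV-active yes; soluble in ether NO
(D) compound beta — fails on melting point high, soluble in ether (predicts melting point low, not melting point high)
(E) compound theta — effervesces with carbonate yes; positive Tollens' yes; burns with sooty flame yes; melting point high NO; UV-active yes; soluble in ether yes
None of the listed candidates fits everything.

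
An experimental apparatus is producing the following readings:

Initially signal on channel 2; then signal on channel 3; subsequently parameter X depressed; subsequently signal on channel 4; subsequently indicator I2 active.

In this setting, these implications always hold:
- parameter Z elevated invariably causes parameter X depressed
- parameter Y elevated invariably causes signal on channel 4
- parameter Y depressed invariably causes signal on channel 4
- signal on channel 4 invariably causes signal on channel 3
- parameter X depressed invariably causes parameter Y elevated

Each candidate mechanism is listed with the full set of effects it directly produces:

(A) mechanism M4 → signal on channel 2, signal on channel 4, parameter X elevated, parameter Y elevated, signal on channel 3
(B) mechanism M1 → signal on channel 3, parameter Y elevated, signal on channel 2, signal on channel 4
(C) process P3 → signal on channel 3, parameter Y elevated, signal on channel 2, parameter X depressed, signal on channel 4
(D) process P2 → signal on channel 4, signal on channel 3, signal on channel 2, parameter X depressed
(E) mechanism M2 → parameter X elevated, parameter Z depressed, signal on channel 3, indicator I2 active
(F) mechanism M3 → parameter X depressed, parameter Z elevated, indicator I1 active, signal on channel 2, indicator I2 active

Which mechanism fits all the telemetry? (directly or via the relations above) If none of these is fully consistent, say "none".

Per-candidate check:
(A) mechanism M4 — fails on parameter X depressed, indicator I2 active (predicts parameter X elevated, not parameter X depressed)
(B) mechanism M1 — does not account for parameter X depressed, indicator I2 active
(C) process P3 — does not account for indicator I2 active
(D) process P2 — does not account for indicator I2 active
(E) mechanism M2 — signal on channel 2 NO; signal on channel 3 yes; parameter X depressed NO; signal on channel 4 NO; indicator I2 active yes
(F) mechanism M3 — accounts for every observation (signal on channel 3 through parameter X depressed → parameter Y elevated → signal on channel 4 → signal on channel 3)
(F) is the only candidate with no mismatches.

F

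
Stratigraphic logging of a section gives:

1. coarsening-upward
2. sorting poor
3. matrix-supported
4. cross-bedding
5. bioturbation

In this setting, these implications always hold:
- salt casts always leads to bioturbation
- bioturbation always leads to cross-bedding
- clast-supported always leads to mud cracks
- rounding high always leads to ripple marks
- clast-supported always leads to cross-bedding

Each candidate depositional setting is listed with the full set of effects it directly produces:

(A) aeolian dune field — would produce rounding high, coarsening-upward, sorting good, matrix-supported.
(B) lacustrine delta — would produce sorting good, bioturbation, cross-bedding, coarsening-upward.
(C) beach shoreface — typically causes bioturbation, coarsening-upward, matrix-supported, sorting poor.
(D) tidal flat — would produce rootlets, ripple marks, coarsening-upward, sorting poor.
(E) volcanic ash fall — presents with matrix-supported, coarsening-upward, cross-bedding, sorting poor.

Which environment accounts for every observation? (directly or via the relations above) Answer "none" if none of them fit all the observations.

C

For each candidate, compare predicted effects to what was observed:
(A) aeolian dune field — fails on sorting poor, cross-bedding, bioturbation (predicts sorting good, not sorting poor)
(B) lacustrine delta — fails on sorting poor, matrix-supported (predicts sorting good, not sorting poor)
(C) beach shoreface — accounts for every observation (cross-bedding through bioturbation → cross-bedding)
(D) tidal flat — does not account for matrix-supported, cross-bedding, bioturbation
(E) volcanic ash fall — does not account for bioturbation
Only (C) is consistent with every observation.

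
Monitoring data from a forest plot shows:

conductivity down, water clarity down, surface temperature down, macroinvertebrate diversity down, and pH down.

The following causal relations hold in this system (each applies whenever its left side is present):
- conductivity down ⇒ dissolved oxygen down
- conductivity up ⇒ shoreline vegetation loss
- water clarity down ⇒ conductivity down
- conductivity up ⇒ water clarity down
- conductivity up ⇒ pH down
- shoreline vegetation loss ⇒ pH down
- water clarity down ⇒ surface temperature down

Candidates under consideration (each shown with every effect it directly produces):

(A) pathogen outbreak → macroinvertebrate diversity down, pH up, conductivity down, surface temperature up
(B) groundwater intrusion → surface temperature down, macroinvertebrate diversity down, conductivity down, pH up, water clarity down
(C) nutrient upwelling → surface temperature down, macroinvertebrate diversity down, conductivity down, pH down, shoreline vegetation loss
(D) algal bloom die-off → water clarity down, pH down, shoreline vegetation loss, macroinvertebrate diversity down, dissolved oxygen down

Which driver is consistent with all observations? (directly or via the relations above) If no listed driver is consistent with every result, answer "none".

Testing each hypothesis:
(A) pathogen outbreak — fails on water clarity down, surface temperature down, pH down (predicts surface temperature up, not surface temperature down; predicts pH up, not pH down)
(B) groundwater intrusion — fails on pH down (predicts pH up, not pH down)
(C) nutrient upwelling — does not account for water clarity down
(D) algal bloom die-off — conductivity down + (by water clarity down → conductivity down); water clarity down +; surface temperature down + (by water clarity down → surface temperature down); macroinvertebrate diversity down +; pH down +
(D) is the only candidate with no mismatches.

D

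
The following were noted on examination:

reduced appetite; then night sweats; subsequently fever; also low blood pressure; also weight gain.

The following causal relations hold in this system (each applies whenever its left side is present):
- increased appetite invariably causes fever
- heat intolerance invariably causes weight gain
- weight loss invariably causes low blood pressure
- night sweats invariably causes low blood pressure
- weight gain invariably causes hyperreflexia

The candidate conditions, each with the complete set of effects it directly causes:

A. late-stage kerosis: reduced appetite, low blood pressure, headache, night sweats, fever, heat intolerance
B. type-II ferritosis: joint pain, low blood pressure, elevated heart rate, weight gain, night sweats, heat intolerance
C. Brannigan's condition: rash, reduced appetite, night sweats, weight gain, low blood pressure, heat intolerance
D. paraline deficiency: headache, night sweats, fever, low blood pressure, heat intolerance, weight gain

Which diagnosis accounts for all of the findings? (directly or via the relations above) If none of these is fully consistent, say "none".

For each candidate, compare predicted effects to what was observed:
(A) late-stage kerosis — accounts for every observation (weight gain via heat intolerance → weight gain)
(B) type-II ferritosis — reduced appetite NO; night sweats yes; fever NO; low blood pressure yes; weight gain yes
(C) Brannigan's condition — reduced appetite yes; night sweats yes; fever NO; low blood pressure yes; weight gain yes
(D) paraline deficiency — does not account for reduced appetite
(A) is the only candidate with no mismatches.

A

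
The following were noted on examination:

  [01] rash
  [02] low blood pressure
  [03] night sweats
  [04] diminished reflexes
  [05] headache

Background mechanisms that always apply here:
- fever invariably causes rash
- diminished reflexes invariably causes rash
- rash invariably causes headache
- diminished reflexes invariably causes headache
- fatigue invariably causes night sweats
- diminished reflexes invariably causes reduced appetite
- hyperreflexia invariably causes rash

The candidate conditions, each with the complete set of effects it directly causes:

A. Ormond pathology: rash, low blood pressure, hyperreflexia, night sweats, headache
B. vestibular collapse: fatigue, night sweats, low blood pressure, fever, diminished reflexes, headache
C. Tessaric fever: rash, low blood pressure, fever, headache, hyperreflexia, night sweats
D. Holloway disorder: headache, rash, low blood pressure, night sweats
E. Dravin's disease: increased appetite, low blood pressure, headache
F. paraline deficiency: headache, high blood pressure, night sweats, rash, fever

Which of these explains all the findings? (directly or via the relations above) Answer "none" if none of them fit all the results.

B

Per-candidate check:
(A) Ormond pathology — rash ✓; low blood pressure ✓; night sweats ✓; diminished reflexes ✗; headache ✓
(B) vestibular collapse — rash ✓ (by fever → rash); low blood pressure ✓; night sweats ✓; diminished reflexes ✓; headache ✓
(C) Tessaric fever — fails on diminished reflexes (predicts hyperreflexia, not diminished reflexes)
(D) Holloway disorder — does not account for diminished reflexes
(E) Dravin's disease — does not account for rash, night sweats, diminished reflexes
(F) paraline deficiency — rash ✓; low blood pressure ✗; night sweats ✓; diminished reflexes ✗; headache ✓
Only (B) is consistent with every observation.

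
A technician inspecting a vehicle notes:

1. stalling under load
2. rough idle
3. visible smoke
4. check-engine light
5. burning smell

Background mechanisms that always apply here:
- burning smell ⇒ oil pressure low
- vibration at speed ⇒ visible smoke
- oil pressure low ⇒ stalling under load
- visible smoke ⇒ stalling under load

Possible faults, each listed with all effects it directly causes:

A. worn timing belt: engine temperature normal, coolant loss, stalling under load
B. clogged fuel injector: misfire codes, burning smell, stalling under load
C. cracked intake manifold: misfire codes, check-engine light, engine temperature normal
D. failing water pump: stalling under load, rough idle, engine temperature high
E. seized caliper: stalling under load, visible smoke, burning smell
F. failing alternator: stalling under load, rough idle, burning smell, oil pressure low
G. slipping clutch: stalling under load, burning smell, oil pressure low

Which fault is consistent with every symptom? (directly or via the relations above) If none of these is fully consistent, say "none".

none

Per-candidate check:
(A) worn timing belt — does not account for rough idle, visible smoke, check-engine light, burning smell
(B) clogged fuel injector — does not account for rough idle, visible smoke, check-engine light
(C) cracked intake manifold — stalling under load miss; rough idle miss; visible smoke miss; check-engine light match; burning smell miss
(D) failing water pump — stalling under load match; rough idle match; visible smoke miss; check-engine light miss; burning smell miss
(E) seized caliper — does not account for rough idle, check-engine light
(F) failing alternator — does not account for visible smoke, check-engine light
(G) slipping clutch — stalling under load match; rough idle miss; visible smoke miss; check-engine light miss; burning smell match
None of the listed candidates fits everything.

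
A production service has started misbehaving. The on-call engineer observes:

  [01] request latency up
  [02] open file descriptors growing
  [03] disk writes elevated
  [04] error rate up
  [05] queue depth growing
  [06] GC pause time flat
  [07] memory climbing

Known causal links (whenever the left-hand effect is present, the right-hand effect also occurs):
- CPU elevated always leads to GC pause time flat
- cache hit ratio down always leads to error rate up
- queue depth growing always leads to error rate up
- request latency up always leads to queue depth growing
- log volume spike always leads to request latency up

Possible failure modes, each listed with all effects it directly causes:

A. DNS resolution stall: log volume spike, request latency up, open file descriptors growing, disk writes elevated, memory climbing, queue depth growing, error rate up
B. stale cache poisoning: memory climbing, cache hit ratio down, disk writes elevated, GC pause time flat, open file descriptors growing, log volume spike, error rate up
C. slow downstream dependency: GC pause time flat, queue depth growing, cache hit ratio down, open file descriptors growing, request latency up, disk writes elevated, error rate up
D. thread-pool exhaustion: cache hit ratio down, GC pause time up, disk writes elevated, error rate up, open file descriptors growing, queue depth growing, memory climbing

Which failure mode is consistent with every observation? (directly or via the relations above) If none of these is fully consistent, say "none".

B

For each candidate, compare predicted effects to what was observed:
(A) DNS resolution stall — does not account for GC pause time flat
(B) stale cache poisoning — accounts for every observation (request latency up via log volume spike → request latency up)
(C) slow downstream dependency — does not account for memory climbing
(D) thread-pool exhaustion — fails on request latency up, GC pause time flat (predicts GC pause time up, not GC pause time flat)
(B) is the only candidate with no mismatches.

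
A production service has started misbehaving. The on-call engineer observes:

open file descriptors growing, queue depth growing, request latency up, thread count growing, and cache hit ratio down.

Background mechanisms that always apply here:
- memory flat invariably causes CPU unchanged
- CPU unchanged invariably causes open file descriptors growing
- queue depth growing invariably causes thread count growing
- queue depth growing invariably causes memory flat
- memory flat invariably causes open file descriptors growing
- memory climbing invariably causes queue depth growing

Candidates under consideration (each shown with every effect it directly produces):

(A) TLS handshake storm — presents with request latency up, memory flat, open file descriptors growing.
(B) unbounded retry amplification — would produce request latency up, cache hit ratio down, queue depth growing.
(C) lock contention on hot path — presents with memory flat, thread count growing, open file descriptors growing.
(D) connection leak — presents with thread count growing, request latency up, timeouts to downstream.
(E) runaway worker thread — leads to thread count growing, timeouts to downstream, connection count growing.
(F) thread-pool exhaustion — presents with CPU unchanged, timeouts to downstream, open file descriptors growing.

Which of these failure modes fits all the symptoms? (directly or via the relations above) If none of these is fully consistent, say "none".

B

For each candidate, compare predicted effects to what was observed:
(A) TLS handshake storm — open file descriptors growing ✓; queue depth growing ✗; request latency up ✓; thread count growing ✗; cache hit ratio down ✗
(B) unbounded retry amplification — accounts for every observation (open file descriptors growing by queue depth growing → memory flat → open file descriptors growing)
(C) lock contention on hot path — does not account for queue depth growing, request latency up, cache hit ratio down
(D) connection leak — open file descriptors growing ✗; queue depth growing ✗; request latency up ✓; thread count growing ✓; cache hit ratio down ✗
(E) runaway worker thread — open file descriptors growing ✗; queue depth growing ✗; request latency up ✗; thread count growing ✓; cache hit ratio down ✗
(F) thread-pool exhaustion — open file descriptors growing ✓; queue depth growing ✗; request latency up ✗; thread count growing ✗; cache hit ratio down ✗
(B) alone accounts for all the evidence.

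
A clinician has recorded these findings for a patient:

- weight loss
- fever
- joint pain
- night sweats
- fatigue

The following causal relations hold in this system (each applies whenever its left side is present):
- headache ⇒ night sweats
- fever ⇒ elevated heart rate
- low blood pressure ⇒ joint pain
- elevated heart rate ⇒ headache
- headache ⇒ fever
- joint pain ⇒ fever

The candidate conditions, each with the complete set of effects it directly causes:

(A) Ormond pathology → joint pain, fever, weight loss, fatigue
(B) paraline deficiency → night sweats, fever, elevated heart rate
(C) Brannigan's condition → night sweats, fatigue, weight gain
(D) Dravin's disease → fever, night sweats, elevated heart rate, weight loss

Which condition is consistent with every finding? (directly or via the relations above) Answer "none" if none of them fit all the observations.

A

Checking each candidate against the observations:
(A) Ormond pathology — weight loss +; fever +; joint pain +; night sweats + (via fever → elevated heart rate → headache → night sweats); fatigue +
(B) paraline deficiency — does not account for weight loss, joint pain, fatigue
(C) Brannigan's condition — weight loss -; fever -; joint pain -; night sweats +; fatigue +
(D) Dravin's disease — weight loss +; fever +; joint pain -; night sweats +; fatigue -
(A) alone accounts for all the evidence.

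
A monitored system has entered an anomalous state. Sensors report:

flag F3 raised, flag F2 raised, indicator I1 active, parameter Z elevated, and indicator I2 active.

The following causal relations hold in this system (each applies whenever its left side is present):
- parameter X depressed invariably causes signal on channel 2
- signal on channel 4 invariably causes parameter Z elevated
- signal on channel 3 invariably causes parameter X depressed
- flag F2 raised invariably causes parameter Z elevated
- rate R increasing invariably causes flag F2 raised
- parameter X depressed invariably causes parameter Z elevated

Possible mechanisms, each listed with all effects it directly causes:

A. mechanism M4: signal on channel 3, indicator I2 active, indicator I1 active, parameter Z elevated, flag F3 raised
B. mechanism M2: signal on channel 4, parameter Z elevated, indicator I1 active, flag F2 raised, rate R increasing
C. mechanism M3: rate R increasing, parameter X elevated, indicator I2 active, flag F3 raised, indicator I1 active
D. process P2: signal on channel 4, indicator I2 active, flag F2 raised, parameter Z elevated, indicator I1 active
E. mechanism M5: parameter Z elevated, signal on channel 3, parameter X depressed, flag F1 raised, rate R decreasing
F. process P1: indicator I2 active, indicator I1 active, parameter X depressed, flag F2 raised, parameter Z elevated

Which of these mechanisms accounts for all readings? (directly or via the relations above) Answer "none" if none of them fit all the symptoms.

Testing each hypothesis:
(A) mechanism M4 — does not account for flag F2 raised
(B) mechanism M2 — flag F3 raised NO; flag F2 raised yes; indicator I1 active yes; parameter Z elevated yes; indicator I2 active NO
(C) mechanism M3 — flag F3 raised yes; flag F2 raised yes (through rate R increasing → flag F2 raised); indicator I1 active yes; parameter Z elevated yes (through rate R increasing → flag F2 raised → parameter Z elevated); indicator I2 active yes
(D) process P2 — flag F3 raised NO; flag F2 raised yes; indicator I1 active yes; parameter Z elevated yes; indicator I2 active yes
(E) mechanism M5 — flag F3 raised NO; flag F2 raised NO; indicator I1 active NO; parameter Z elevated yes; indicator I2 active NO
(F) process P1 — does not account for flag F3 raised
(C) alone accounts for all the evidence.

C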